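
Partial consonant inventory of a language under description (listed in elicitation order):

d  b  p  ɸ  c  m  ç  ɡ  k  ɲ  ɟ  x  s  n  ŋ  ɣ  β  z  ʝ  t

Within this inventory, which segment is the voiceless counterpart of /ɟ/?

/c/

/ɟ/ is a voiced palatal stop.
The voiceless counterpart is a voiceless palatal stop — in this inventory, /c/.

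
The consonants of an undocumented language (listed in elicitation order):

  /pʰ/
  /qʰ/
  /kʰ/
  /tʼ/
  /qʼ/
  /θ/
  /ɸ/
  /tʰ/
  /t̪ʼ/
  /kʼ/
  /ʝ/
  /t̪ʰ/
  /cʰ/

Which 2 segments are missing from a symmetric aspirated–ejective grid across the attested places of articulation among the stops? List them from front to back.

bilabial: aspirated /pʰ/, ejective —.
dental: aspirated /t̪ʰ/, ejective /t̪ʼ/.
alveolar: aspirated /tʰ/, ejective /tʼ/.
palatal: aspirated /cʰ/, ejective —.
velar: aspirated /kʰ/, ejective /kʼ/.
uvular: aspirated /qʰ/, ejective /qʼ/.
Gaps, from front to back: bilabial lacks ejective (/pʼ/); palatal lacks ejective (/cʼ/).

/pʼ/, /cʼ/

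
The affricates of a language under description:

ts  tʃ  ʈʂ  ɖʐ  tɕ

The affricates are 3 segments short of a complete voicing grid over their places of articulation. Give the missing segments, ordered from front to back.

Voiceless: /ts/ (alveolar), /tʃ/ (postalveolar), /ʈʂ/ (retroflex), /tɕ/ (alveolo-palatal).
Voiced: /ɖʐ/ (retroflex).
Gaps, from front to back: alveolar lacks voiced (/dz/); postalveolar lacks voiced (/dʒ/); alveolo-palatal lacks voiced (/dʑ/).

/dz/, /dʒ/, /dʑ/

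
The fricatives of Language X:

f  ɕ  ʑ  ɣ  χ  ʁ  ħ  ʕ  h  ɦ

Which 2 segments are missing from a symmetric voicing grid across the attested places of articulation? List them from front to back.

place of articulation  voiceless  voiced  
labiodental       f         —       
alveolo-palatal   ɕ         ʑ       
velar             —         ɣ       
uvular            χ         ʁ       
pharyngeal        ħ         ʕ       
glottal           h         ɦ       
Gaps, from front to back: labiodental lacks voiced (/v/); velar lacks voiceless (/x/).

/v/, /x/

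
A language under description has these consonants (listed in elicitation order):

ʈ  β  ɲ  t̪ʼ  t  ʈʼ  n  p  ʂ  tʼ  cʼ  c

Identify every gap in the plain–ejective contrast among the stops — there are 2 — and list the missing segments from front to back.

/pʼ/, /t̪/

bilabial: plain /p/, ejective —.
dental: plain —, ejective /t̪ʼ/.
alveolar: plain /t/, ejective /tʼ/.
retroflex: plain /ʈ/, ejective /ʈʼ/.
palatal: plain /c/, ejective /cʼ/.
Gaps, from front to back: bilabial lacks ejective (/pʼ/); dental lacks plain (/t̪/).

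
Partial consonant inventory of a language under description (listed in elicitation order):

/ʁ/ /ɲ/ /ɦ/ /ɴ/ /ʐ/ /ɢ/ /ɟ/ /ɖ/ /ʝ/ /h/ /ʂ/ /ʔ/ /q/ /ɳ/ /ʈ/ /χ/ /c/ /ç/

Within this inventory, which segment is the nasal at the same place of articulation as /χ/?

/χ/ is a voiceless uvular fricative.
The nasal at the same place is an uvular nasal — in this inventory, /ɴ/.

/ɴ/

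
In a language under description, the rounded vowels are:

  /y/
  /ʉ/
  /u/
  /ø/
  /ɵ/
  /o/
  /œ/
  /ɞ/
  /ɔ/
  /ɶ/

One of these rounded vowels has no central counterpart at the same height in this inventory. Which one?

High: /y/ ~ /ʉ/ ~ /u/
High-mid: /ø/ ~ /ɵ/ ~ /o/
Low-mid: /œ/ ~ /ɞ/ ~ /ɔ/
Low: only /ɶ/ (front); no central partner.
So /ɶ/ is the unpaired segment.

/ɶ/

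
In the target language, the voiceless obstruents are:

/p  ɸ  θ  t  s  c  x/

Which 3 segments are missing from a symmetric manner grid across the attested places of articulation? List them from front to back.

/t̪/, /ç/, /k/

Stop: /p/ (bilabial), /t/ (alveolar), /c/ (palatal).
Fricative: /ɸ/ (bilabial), /θ/ (dental), /s/ (alveolar), /x/ (velar).
Gaps, from front to back: dental lacks stop (/t̪/); palatal lacks fricative (/ç/); velar lacks stop (/k/).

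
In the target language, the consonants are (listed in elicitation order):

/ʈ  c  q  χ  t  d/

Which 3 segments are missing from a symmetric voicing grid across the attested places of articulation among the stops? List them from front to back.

/ɖ/, /ɟ/, /ɢ/

place of articulation  voiceless  voiced  
alveolar          t         d       
retroflex         ʈ         —       
palatal           c         —       
uvular            q         —       
Gaps, from front to back: retroflex lacks voiced (/ɖ/); palatal lacks voiced (/ɟ/); uvular lacks voiced (/ɢ/).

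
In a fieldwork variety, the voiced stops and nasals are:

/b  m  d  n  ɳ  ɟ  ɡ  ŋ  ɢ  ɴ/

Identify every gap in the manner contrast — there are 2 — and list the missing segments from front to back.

/ɖ/, /ɲ/

place of articulation  oral stop  nasal   
bilabial          b         m       
alveolar          d         n       
retroflex         —         ɳ       
palatal           ɟ         —       
velar             ɡ         ŋ       
uvular            ɢ         ɴ       
Gaps, from front to back: retroflex lacks oral stop (/ɖ/); palatal lacks nasal (/ɲ/).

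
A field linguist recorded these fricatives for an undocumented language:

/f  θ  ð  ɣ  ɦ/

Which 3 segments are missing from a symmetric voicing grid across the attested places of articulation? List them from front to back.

place of articulation  voiceless  voiced  
labiodental       f         —       
dental            θ         ð       
velar             —         ɣ       
glottal           —         ɦ       
Gaps, from front to back: labiodental lacks voiced (/v/); velar lacks voiceless (/x/); glottal lacks voiceless (/h/).

/v/, /x/, /h/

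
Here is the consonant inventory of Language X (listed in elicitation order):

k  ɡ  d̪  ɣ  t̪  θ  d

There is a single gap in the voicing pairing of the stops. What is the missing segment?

/t/

place of articulation  voiceless  voiced  
dental            t̪        d̪      
alveolar          —         d       
velar             k         ɡ       
The alveolar row has no voiceless member, so the gap is the voiceless alveolar stop /t/.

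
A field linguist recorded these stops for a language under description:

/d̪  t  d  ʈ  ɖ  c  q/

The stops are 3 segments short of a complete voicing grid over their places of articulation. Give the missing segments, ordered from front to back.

place of articulation  voiceless  voiced  
dental            —         d̪      
alveolar          t         d       
retroflex         ʈ         ɖ       
palatal           c         —       
uvular            q         —       
Gaps, from front to back: dental lacks voiceless (/t̪/); palatal lacks voiced (/ɟ/); uvular lacks voiced (/ɢ/).

/t̪/, /ɟ/, /ɢ/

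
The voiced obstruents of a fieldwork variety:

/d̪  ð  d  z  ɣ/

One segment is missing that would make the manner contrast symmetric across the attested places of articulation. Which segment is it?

dental: stop /d̪/, fricative /ð/.
alveolar: stop /d/, fricative /z/.
velar: stop —, fricative /ɣ/.
The velar row has no stop member, so the gap is the velar stop /ɡ/.

/ɡ/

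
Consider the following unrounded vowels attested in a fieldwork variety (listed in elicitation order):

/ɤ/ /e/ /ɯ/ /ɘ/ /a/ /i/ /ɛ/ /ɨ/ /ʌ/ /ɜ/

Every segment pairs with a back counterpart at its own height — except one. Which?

/a/

High: /i/ ~ /ɨ/ ~ /ɯ/
High-mid: /e/ ~ /ɘ/ ~ /ɤ/
Low-mid: /ɛ/ ~ /ɜ/ ~ /ʌ/
Low: only /a/ (front); no back partner.
So /a/ is the unpaired segment.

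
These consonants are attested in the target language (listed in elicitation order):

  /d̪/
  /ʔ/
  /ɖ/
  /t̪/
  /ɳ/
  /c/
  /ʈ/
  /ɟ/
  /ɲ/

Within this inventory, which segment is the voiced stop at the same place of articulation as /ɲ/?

/ɟ/

/ɲ/ is a palatal nasal.
The voiced stop at the same place is a voiced palatal stop — in this inventory, /ɟ/.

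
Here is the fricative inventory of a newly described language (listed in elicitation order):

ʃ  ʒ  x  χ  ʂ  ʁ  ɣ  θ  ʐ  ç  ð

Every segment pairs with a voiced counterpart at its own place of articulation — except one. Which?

/ç/

Dental: /θ/ ~ /ð/
Postalveolar: /ʃ/ ~ /ʒ/
Retroflex: /ʂ/ ~ /ʐ/
Velar: /x/ ~ /ɣ/
Uvular: /χ/ ~ /ʁ/
Palatal: only /ç/ (voiceless); no voiced partner.
So /ç/ is the unpaired segment.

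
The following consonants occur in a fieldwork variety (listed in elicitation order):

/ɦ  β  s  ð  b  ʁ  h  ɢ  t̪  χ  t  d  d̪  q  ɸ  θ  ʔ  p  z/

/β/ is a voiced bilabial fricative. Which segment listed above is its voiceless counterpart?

/ɸ/

The voiceless counterpart is a voiceless bilabial fricative — in this inventory, /ɸ/.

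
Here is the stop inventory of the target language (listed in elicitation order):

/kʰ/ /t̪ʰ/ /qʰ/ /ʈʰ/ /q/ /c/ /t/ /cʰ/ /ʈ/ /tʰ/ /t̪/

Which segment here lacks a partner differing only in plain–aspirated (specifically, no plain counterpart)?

Dental: /t̪/ ~ /t̪ʰ/
Alveolar: /t/ ~ /tʰ/
Retroflex: /ʈ/ ~ /ʈʰ/
Palatal: /c/ ~ /cʰ/
Uvular: /q/ ~ /qʰ/
Velar: only /kʰ/ (aspirated); no plain partner.
So /kʰ/ is the unpaired segment.

/kʰ/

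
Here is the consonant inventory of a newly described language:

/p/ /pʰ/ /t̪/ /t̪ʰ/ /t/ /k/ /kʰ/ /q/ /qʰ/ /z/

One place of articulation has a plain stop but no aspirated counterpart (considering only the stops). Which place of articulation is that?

alveolar

bilabial: plain /p/, aspirated /pʰ/.
dental: plain /t̪/, aspirated /t̪ʰ/.
alveolar: plain /t/, aspirated —.
velar: plain /k/, aspirated /kʰ/.
uvular: plain /q/, aspirated /qʰ/.
Every place of articulation has an aspirated member except alveolar, where /tʰ/ would be expected.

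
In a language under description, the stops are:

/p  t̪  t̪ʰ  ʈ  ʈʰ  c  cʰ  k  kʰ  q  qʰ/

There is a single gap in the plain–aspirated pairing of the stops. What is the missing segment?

place of articulation  plain     aspirated
bilabial          p         —       
dental            t̪        t̪ʰ     
retroflex         ʈ         ʈʰ      
palatal           c         cʰ      
velar             k         kʰ      
uvular            q         qʰ      
The bilabial row has no aspirated member, so the gap is the aspirated bilabial stop /pʰ/.

/pʰ/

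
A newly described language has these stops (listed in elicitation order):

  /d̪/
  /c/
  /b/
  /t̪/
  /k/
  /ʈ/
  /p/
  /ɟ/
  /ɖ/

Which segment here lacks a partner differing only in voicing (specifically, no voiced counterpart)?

/k/

Bilabial: /p/ ~ /b/
Dental: /t̪/ ~ /d̪/
Retroflex: /ʈ/ ~ /ɖ/
Palatal: /c/ ~ /ɟ/
Velar: only /k/ (voiceless); no voiced partner.
So /k/ is the unpaired segment.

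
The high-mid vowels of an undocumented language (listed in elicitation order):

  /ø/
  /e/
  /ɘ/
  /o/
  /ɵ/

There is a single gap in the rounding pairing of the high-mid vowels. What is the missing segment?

Unrounded: /e/ (front), /ɘ/ (central).
Rounded: /ø/ (front), /ɵ/ (central), /o/ (back).
The back row has no unrounded member, so the gap is the back unrounded vowel /ɤ/.

/ɤ/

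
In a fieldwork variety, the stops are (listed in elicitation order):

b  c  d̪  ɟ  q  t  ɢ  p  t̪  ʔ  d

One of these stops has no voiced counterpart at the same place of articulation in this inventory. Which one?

Bilabial: /p/ ~ /b/
Dental: /t̪/ ~ /d̪/
Alveolar: /t/ ~ /d/
Palatal: /c/ ~ /ɟ/
Uvular: /q/ ~ /ɢ/
Glottal: only /ʔ/ (voiceless); no voiced partner.
So /ʔ/ is the unpaired segment.

/ʔ/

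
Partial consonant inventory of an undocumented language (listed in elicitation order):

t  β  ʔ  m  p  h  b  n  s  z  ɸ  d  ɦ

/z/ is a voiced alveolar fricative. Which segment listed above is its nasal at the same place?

The nasal at the same place is an alveolar nasal — in this inventory, /n/.

/n/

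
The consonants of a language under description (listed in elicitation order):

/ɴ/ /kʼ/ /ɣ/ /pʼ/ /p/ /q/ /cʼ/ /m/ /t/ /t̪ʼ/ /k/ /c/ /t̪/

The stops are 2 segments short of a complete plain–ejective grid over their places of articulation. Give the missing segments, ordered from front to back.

place of articulation  plain     ejective
bilabial          p         pʼ      
dental            t̪        t̪ʼ     
alveolar          t         —       
palatal           c         cʼ      
velar             k         kʼ      
uvular            q         —       
Gaps, from front to back: alveolar lacks ejective (/tʼ/); uvular lacks ejective (/qʼ/).

/tʼ/, /qʼ/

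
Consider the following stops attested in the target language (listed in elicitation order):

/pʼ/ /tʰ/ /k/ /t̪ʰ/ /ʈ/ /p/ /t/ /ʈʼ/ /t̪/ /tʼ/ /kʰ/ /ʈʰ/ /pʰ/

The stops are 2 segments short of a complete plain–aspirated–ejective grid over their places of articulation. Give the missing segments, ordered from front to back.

place of articulation  plain     aspirated  ejective
bilabial          p         pʰ        pʼ      
dental            t̪        t̪ʰ       —       
alveolar          t         tʰ        tʼ      
retroflex         ʈ         ʈʰ        ʈʼ      
velar             k         kʰ        —       
Gaps, from front to back: dental lacks ejective (/t̪ʼ/); velar lacks ejective (/kʼ/).

/t̪ʼ/, /kʼ/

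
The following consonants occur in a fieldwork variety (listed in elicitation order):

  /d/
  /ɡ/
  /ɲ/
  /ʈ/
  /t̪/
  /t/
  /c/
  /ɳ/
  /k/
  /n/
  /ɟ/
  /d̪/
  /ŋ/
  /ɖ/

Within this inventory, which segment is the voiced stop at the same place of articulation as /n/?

/d/

/n/ is an alveolar nasal.
The voiced stop at the same place is a voiced alveolar stop — in this inventory, /d/.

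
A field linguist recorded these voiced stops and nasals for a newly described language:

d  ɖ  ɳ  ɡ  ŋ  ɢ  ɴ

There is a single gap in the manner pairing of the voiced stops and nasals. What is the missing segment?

place of articulation  oral stop  nasal   
alveolar          d         —       
retroflex         ɖ         ɳ       
velar             ɡ         ŋ       
uvular            ɢ         ɴ       
The alveolar row has no nasal member, so the gap is the alveolar nasal /n/.

/n/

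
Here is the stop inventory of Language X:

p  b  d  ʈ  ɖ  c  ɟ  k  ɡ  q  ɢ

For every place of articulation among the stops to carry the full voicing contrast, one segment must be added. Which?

/t/

Voiceless: /p/ (bilabial), /ʈ/ (retroflex), /c/ (palatal), /k/ (velar), /q/ (uvular).
Voiced: /b/ (bilabial), /d/ (alveolar), /ɖ/ (retroflex), /ɟ/ (palatal), /ɡ/ (velar), /ɢ/ (uvular).
The alveolar row has no voiceless member, so the gap is the voiceless alveolar stop /t/.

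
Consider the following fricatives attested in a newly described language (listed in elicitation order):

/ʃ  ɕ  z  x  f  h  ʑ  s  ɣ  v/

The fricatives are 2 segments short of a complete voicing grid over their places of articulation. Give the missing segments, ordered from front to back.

/ʒ/, /ɦ/

Voiceless: /f/ (labiodental), /s/ (alveolar), /ʃ/ (postalveolar), /ɕ/ (alveolo-palatal), /x/ (velar), /h/ (glottal).
Voiced: /v/ (labiodental), /z/ (alveolar), /ʑ/ (alveolo-palatal), /ɣ/ (velar).
Gaps, from front to back: postalveolar lacks voiced (/ʒ/); glottal lacks voiced (/ɦ/).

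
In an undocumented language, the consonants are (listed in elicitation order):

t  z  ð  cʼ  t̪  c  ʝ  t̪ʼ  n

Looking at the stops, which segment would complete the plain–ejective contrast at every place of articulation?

/tʼ/

Plain: /t̪/ (dental), /t/ (alveolar), /c/ (palatal).
Ejective: /t̪ʼ/ (dental), /cʼ/ (palatal).
The alveolar row has no ejective member, so the gap is the ejective alveolar stop /tʼ/.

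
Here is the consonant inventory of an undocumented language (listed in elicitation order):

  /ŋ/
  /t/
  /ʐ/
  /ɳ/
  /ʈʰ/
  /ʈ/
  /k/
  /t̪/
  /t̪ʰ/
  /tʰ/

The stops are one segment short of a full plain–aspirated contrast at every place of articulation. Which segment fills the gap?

Plain: /t̪/ (dental), /t/ (alveolar), /ʈ/ (retroflex), /k/ (velar).
Aspirated: /t̪ʰ/ (dental), /tʰ/ (alveolar), /ʈʰ/ (retroflex).
The velar row has no aspirated member, so the gap is the aspirated velar stop /kʰ/.

/kʰ/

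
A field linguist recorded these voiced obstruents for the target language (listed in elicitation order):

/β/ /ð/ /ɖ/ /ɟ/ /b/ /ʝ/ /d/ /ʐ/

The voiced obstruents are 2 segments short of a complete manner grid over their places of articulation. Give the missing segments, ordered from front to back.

bilabial: stop /b/, fricative /β/.
dental: stop —, fricative /ð/.
alveolar: stop /d/, fricative —.
retroflex: stop /ɖ/, fricative /ʐ/.
palatal: stop /ɟ/, fricative /ʝ/.
Gaps, from front to back: dental lacks stop (/d̪/); alveolar lacks fricative (/z/).

/d̪/, /z/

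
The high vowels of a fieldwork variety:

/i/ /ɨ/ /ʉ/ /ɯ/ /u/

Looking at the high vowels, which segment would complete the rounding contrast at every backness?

/y/

front: unrounded /i/, rounded —.
central: unrounded /ɨ/, rounded /ʉ/.
back: unrounded /ɯ/, rounded /u/.
The front row has no rounded member, so the gap is the front rounded vowel /y/.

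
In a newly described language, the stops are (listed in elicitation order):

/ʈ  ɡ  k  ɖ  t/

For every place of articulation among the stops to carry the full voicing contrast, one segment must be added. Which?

Voiceless: /t/ (alveolar), /ʈ/ (retroflex), /k/ (velar).
Voiced: /ɖ/ (retroflex), /ɡ/ (velar).
The alveolar row has no voiced member, so the gap is the voiced alveolar stop /d/.

/d/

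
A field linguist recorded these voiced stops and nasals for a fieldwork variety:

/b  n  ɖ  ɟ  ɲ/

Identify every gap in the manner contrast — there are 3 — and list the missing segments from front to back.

/m/, /d/, /ɳ/

bilabial: oral stop /b/, nasal —.
alveolar: oral stop —, nasal /n/.
retroflex: oral stop /ɖ/, nasal —.
palatal: oral stop /ɟ/, nasal /ɲ/.
Gaps, from front to back: bilabial lacks nasal (/m/); alveolar lacks oral stop (/d/); retroflex lacks nasal (/ɳ/).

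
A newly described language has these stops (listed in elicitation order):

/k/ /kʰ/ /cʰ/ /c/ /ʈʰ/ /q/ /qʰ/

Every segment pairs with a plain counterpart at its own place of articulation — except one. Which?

/ʈʰ/

Palatal: /c/ ~ /cʰ/
Velar: /k/ ~ /kʰ/
Uvular: /q/ ~ /qʰ/
Retroflex: only /ʈʰ/ (aspirated); no plain partner.
So /ʈʰ/ is the unpaired segment.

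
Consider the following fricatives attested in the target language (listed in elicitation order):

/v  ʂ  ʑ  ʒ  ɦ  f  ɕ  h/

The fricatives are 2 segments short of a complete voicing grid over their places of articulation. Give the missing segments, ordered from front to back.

place of articulation  voiceless  voiced  
labiodental       f         v       
postalveolar      —         ʒ       
retroflex         ʂ         —       
alveolo-palatal   ɕ         ʑ       
glottal           h         ɦ       
Gaps, from front to back: postalveolar lacks voiceless (/ʃ/); retroflex lacks voiced (/ʐ/).

/ʃ/, /ʐ/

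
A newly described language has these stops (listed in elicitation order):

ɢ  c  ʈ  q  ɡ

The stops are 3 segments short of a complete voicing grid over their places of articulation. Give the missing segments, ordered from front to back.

/ɖ/, /ɟ/, /k/

retroflex: voiceless /ʈ/, voiced —.
palatal: voiceless /c/, voiced —.
velar: voiceless —, voiced /ɡ/.
uvular: voiceless /q/, voiced /ɢ/.
Gaps, from front to back: retroflex lacks voiced (/ɖ/); palatal lacks voiced (/ɟ/); velar lacks voiceless (/k/).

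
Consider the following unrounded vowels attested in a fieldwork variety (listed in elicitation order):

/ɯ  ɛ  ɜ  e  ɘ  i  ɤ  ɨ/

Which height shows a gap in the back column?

low-mid

Front: /i/ (high), /e/ (high-mid), /ɛ/ (low-mid).
Central: /ɨ/ (high), /ɘ/ (high-mid), /ɜ/ (low-mid).
Back: /ɯ/ (high), /ɤ/ (high-mid).
Every height has a back member except low-mid, where /ʌ/ would be expected.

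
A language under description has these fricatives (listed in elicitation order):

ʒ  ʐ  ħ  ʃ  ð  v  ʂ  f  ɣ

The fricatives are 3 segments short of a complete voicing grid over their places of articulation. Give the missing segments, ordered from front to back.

/θ/, /x/, /ʕ/

Voiceless: /f/ (labiodental), /ʃ/ (postalveolar), /ʂ/ (retroflex), /ħ/ (pharyngeal).
Voiced: /v/ (labiodental), /ð/ (dental), /ʒ/ (postalveolar), /ʐ/ (retroflex), /ɣ/ (velar).
Gaps, from front to back: dental lacks voiceless (/θ/); velar lacks voiceless (/x/); pharyngeal lacks voiced (/ʕ/).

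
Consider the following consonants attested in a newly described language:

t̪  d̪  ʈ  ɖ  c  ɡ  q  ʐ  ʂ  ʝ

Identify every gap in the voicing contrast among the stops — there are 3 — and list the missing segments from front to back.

dental: voiceless /t̪/, voiced /d̪/.
retroflex: voiceless /ʈ/, voiced /ɖ/.
palatal: voiceless /c/, voiced —.
velar: voiceless —, voiced /ɡ/.
uvular: voiceless /q/, voiced —.
Gaps, from front to back: palatal lacks voiced (/ɟ/); velar lacks voiceless (/k/); uvular lacks voiced (/ɢ/).

/ɟ/, /k/, /ɢ/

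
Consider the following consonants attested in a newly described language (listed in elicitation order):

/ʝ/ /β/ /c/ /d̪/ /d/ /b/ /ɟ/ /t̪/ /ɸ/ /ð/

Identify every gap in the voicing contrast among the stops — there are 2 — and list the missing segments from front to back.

Voiceless: /t̪/ (dental), /c/ (palatal).
Voiced: /b/ (bilabial), /d̪/ (dental), /d/ (alveolar), /ɟ/ (palatal).
Gaps, from front to back: bilabial lacks voiceless (/p/); alveolar lacks voiceless (/t/).

/p/, /t/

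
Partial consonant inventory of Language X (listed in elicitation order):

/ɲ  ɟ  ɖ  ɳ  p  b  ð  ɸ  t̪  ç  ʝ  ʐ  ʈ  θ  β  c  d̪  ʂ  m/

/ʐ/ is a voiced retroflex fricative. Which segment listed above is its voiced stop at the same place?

The voiced stop at the same place is a voiced retroflex stop — in this inventory, /ɖ/.

/ɖ/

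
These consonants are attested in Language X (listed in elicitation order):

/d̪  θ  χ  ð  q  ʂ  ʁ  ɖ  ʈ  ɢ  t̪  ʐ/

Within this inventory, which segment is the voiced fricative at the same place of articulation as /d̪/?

/d̪/ is a voiced dental stop.
The voiced fricative at the same place is a voiced dental fricative — in this inventory, /ð/.

/ð/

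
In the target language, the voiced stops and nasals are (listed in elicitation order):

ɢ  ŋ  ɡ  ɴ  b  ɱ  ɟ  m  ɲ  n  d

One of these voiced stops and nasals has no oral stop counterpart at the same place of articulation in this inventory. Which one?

Bilabial: /b/ ~ /m/
Alveolar: /d/ ~ /n/
Palatal: /ɟ/ ~ /ɲ/
Velar: /ɡ/ ~ /ŋ/
Uvular: /ɢ/ ~ /ɴ/
Labiodental: only /ɱ/ (nasal); no oral stop partner.
So /ɱ/ is the unpaired segment.

/ɱ/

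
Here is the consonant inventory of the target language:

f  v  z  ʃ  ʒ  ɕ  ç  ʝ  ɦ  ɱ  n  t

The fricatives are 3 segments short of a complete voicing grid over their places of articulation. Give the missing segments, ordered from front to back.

/s/, /ʑ/, /h/

labiodental: voiceless /f/, voiced /v/.
alveolar: voiceless —, voiced /z/.
postalveolar: voiceless /ʃ/, voiced /ʒ/.
alveolo-palatal: voiceless /ɕ/, voiced —.
palatal: voiceless /ç/, voiced /ʝ/.
glottal: voiceless —, voiced /ɦ/.
Gaps, from front to back: alveolar lacks voiceless (/s/); alveolo-palatal lacks voiced (/ʑ/); glottal lacks voiceless (/h/).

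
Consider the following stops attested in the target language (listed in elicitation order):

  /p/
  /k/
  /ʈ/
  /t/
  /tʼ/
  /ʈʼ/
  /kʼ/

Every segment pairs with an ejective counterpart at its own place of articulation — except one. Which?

/p/

Alveolar: /t/ ~ /tʼ/
Retroflex: /ʈ/ ~ /ʈʼ/
Velar: /k/ ~ /kʼ/
Bilabial: only /p/ (plain); no ejective partner.
So /p/ is the unpaired segment.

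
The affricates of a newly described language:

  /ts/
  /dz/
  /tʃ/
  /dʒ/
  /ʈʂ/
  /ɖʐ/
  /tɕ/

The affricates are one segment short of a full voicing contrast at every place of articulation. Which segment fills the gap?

Voiceless: /ts/ (alveolar), /tʃ/ (postalveolar), /ʈʂ/ (retroflex), /tɕ/ (alveolo-palatal).
Voiced: /dz/ (alveolar), /dʒ/ (postalveolar), /ɖʐ/ (retroflex).
The alveolo-palatal row has no voiced member, so the gap is the voiced alveolo-palatal affricate /dʑ/.

/dʑ/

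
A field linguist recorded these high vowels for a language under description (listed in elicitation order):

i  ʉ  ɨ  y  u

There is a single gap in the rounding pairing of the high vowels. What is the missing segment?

/ɯ/

backness          unrounded  rounded 
front             i         y       
central           ɨ         ʉ       
back              —         u       
The back row has no unrounded member, so the gap is the back unrounded vowel /ɯ/.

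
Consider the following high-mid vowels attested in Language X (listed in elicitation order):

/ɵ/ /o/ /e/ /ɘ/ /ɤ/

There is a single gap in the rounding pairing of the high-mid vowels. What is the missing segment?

backness          unrounded  rounded 
front             e         —       
central           ɘ         ɵ       
back              ɤ         o       
The front row has no rounded member, so the gap is the front rounded vowel /ø/.

/ø/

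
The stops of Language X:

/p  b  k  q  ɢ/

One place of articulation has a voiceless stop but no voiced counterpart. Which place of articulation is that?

bilabial: voiceless /p/, voiced /b/.
velar: voiceless /k/, voiced —.
uvular: voiceless /q/, voiced /ɢ/.
Every place of articulation has a voiced member except velar, where /ɡ/ would be expected.

velar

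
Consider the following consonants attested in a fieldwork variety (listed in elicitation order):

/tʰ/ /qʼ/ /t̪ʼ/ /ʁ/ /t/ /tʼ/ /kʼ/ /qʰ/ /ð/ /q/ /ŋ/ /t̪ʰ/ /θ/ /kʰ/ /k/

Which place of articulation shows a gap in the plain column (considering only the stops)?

dental: plain —, aspirated /t̪ʰ/, ejective /t̪ʼ/.
alveolar: plain /t/, aspirated /tʰ/, ejective /tʼ/.
velar: plain /k/, aspirated /kʰ/, ejective /kʼ/.
uvular: plain /q/, aspirated /qʰ/, ejective /qʼ/.
Every place of articulation has a plain member except dental, where /t̪/ would be expected.

dental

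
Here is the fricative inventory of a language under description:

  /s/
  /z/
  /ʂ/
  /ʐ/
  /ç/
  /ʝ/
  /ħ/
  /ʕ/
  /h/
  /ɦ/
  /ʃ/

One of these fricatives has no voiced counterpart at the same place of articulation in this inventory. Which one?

/ʃ/

Alveolar: /s/ ~ /z/
Retroflex: /ʂ/ ~ /ʐ/
Palatal: /ç/ ~ /ʝ/
Pharyngeal: /ħ/ ~ /ʕ/
Glottal: /h/ ~ /ɦ/
Postalveolar: only /ʃ/ (voiceless); no voiced partner.
So /ʃ/ is the unpaired segment.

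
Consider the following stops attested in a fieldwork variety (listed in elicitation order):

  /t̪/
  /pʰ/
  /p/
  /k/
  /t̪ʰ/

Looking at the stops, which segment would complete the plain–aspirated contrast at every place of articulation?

/kʰ/

bilabial: plain /p/, aspirated /pʰ/.
dental: plain /t̪/, aspirated /t̪ʰ/.
velar: plain /k/, aspirated —.
The velar row has no aspirated member, so the gap is the aspirated velar stop /kʰ/.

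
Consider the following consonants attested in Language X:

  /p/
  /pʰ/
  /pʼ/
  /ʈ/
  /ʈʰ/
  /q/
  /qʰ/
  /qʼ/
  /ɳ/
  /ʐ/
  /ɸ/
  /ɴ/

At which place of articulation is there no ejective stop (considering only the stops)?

place of articulation  plain     aspirated  ejective
bilabial          p         pʰ        pʼ      
retroflex         ʈ         ʈʰ        —       
uvular            q         qʰ        qʼ      
Every place of articulation has an ejective member except retroflex, where /ʈʼ/ would be expected.

retroflex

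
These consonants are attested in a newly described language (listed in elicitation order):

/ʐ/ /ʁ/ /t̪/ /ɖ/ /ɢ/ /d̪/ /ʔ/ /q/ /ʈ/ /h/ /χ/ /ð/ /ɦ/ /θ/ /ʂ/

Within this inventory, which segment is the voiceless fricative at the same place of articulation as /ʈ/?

/ʂ/

/ʈ/ is a voiceless retroflex stop.
The voiceless fricative at the same place is a voiceless retroflex fricative — in this inventory, /ʂ/.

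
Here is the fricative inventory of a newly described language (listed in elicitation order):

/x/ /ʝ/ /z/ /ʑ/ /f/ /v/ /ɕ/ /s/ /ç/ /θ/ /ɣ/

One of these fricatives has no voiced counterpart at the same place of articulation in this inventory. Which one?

/θ/

Labiodental: /f/ ~ /v/
Alveolar: /s/ ~ /z/
Alveolo-palatal: /ɕ/ ~ /ʑ/
Palatal: /ç/ ~ /ʝ/
Velar: /x/ ~ /ɣ/
Dental: only /θ/ (voiceless); no voiced partner.
So /θ/ is the unpaired segment.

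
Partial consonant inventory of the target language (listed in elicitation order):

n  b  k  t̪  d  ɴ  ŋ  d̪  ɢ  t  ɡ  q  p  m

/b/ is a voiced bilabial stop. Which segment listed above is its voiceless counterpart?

The voiceless counterpart is a voiceless bilabial stop — in this inventory, /p/.

/p/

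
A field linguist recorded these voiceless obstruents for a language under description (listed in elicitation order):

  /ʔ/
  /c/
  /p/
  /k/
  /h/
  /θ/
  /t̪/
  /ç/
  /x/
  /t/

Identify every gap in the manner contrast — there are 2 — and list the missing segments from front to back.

/ɸ/, /s/

Stop: /p/ (bilabial), /t̪/ (dental), /t/ (alveolar), /c/ (palatal), /k/ (velar), /ʔ/ (glottal).
Fricative: /θ/ (dental), /ç/ (palatal), /x/ (velar), /h/ (glottal).
Gaps, from front to back: bilabial lacks fricative (/ɸ/); alveolar lacks fricative (/s/).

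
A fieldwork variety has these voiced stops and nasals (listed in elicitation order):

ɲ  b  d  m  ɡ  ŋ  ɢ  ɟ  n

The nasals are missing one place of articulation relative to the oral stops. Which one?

place of articulation  oral stop  nasal   
bilabial          b         m       
alveolar          d         n       
palatal           ɟ         ɲ       
velar             ɡ         ŋ       
uvular            ɢ         —       
Every place of articulation has a nasal member except uvular, where /ɴ/ would be expected.

uvular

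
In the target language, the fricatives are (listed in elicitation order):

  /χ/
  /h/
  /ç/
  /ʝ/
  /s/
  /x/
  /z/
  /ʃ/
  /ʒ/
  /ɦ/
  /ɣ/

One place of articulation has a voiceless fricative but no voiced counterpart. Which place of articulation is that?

uvular

place of articulation  voiceless  voiced  
alveolar          s         z       
postalveolar      ʃ         ʒ       
palatal           ç         ʝ       
velar             x         ɣ       
uvular            χ         —       
glottal           h         ɦ       
Every place of articulation has a voiced member except uvular, where /ʁ/ would be expected.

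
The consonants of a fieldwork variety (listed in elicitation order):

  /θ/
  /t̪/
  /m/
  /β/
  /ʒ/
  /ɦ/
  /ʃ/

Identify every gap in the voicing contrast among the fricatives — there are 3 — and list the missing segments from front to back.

place of articulation  voiceless  voiced  
bilabial          —         β       
dental            θ         —       
postalveolar      ʃ         ʒ       
glottal           —         ɦ       
Gaps, from front to back: bilabial lacks voiceless (/ɸ/); dental lacks voiced (/ð/); glottal lacks voiceless (/h/).

/ɸ/, /ð/, /h/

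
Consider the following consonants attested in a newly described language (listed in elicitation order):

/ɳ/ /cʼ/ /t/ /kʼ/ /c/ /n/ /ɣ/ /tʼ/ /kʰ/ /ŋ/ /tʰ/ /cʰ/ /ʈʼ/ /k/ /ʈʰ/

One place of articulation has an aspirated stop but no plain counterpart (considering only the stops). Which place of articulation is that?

retroflex

Plain: /t/ (alveolar), /c/ (palatal), /k/ (velar).
Aspirated: /tʰ/ (alveolar), /ʈʰ/ (retroflex), /cʰ/ (palatal), /kʰ/ (velar).
Ejective: /tʼ/ (alveolar), /ʈʼ/ (retroflex), /cʼ/ (palatal), /kʼ/ (velar).
Every place of articulation has a plain member except retroflex, where /ʈ/ would be expected.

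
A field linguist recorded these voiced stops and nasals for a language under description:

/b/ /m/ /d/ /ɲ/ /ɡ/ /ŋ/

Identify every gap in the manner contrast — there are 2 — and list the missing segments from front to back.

/n/, /ɟ/

Oral stop: /b/ (bilabial), /d/ (alveolar), /ɡ/ (velar).
Nasal: /m/ (bilabial), /ɲ/ (palatal), /ŋ/ (velar).
Gaps, from front to back: alveolar lacks nasal (/n/); palatal lacks oral stop (/ɟ/).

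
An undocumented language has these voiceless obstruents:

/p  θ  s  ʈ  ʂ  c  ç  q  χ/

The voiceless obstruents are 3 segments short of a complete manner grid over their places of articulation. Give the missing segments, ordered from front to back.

/ɸ/, /t̪/, /t/

bilabial: stop /p/, fricative —.
dental: stop —, fricative /θ/.
alveolar: stop —, fricative /s/.
retroflex: stop /ʈ/, fricative /ʂ/.
palatal: stop /c/, fricative /ç/.
uvular: stop /q/, fricative /χ/.
Gaps, from front to back: bilabial lacks fricative (/ɸ/); dental lacks stop (/t̪/); alveolar lacks stop (/t/).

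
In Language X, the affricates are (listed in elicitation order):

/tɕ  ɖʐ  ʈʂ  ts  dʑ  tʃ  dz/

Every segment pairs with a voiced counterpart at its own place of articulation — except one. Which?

/tʃ/

Alveolar: /ts/ ~ /dz/
Retroflex: /ʈʂ/ ~ /ɖʐ/
Alveolo-palatal: /tɕ/ ~ /dʑ/
Postalveolar: only /tʃ/ (voiceless); no voiced partner.
So /tʃ/ is the unpaired segment.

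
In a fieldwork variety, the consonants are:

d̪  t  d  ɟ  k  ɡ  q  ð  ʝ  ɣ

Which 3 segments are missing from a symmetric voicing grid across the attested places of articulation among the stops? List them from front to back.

dental: voiceless —, voiced /d̪/.
alveolar: voiceless /t/, voiced /d/.
palatal: voiceless —, voiced /ɟ/.
velar: voiceless /k/, voiced /ɡ/.
uvular: voiceless /q/, voiced —.
Gaps, from front to back: dental lacks voiceless (/t̪/); palatal lacks voiceless (/c/); uvular lacks voiced (/ɢ/).

/t̪/, /c/, /ɢ/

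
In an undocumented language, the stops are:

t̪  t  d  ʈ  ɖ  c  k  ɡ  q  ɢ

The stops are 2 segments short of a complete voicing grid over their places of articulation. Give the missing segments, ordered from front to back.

/d̪/, /ɟ/

Voiceless: /t̪/ (dental), /t/ (alveolar), /ʈ/ (retroflex), /c/ (palatal), /k/ (velar), /q/ (uvular).
Voiced: /d/ (alveolar), /ɖ/ (retroflex), /ɡ/ (velar), /ɢ/ (uvular).
Gaps, from front to back: dental lacks voiced (/d̪/); palatal lacks voiced (/ɟ/).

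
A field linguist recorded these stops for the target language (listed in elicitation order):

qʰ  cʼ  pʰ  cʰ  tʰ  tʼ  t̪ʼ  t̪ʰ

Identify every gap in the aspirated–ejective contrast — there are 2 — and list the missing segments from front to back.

Aspirated: /pʰ/ (bilabial), /t̪ʰ/ (dental), /tʰ/ (alveolar), /cʰ/ (palatal), /qʰ/ (uvular).
Ejective: /t̪ʼ/ (dental), /tʼ/ (alveolar), /cʼ/ (palatal).
Gaps, from front to back: bilabial lacks ejective (/pʼ/); uvular lacks ejective (/qʼ/).

/pʼ/, /qʼ/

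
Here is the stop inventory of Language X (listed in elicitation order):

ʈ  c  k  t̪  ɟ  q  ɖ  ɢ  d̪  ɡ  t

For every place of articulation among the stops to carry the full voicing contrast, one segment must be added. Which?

/d/

dental: voiceless /t̪/, voiced /d̪/.
alveolar: voiceless /t/, voiced —.
retroflex: voiceless /ʈ/, voiced /ɖ/.
palatal: voiceless /c/, voiced /ɟ/.
velar: voiceless /k/, voiced /ɡ/.
uvular: voiceless /q/, voiced /ɢ/.
The alveolar row has no voiced member, so the gap is the voiced alveolar stop /d/.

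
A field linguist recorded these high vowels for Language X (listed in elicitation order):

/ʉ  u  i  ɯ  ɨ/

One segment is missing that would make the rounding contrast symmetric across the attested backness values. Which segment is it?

/y/

Unrounded: /i/ (front), /ɨ/ (central), /ɯ/ (back).
Rounded: /ʉ/ (central), /u/ (back).
The front row has no rounded member, so the gap is the front rounded vowel /y/.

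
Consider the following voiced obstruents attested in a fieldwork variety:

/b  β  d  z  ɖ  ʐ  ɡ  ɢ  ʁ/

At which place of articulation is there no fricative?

velar

bilabial: stop /b/, fricative /β/.
alveolar: stop /d/, fricative /z/.
retroflex: stop /ɖ/, fricative /ʐ/.
velar: stop /ɡ/, fricative —.
uvular: stop /ɢ/, fricative /ʁ/.
Every place of articulation has a fricative member except velar, where /ɣ/ would be expected.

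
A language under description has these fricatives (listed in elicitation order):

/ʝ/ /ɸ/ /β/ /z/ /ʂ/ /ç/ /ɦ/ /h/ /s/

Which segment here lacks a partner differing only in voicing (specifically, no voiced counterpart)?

/ʂ/

Bilabial: /ɸ/ ~ /β/
Alveolar: /s/ ~ /z/
Palatal: /ç/ ~ /ʝ/
Glottal: /h/ ~ /ɦ/
Retroflex: only /ʂ/ (voiceless); no voiced partner.
So /ʂ/ is the unpaired segment.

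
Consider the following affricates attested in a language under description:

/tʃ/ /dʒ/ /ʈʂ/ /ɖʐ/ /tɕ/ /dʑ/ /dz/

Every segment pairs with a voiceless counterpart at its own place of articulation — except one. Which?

/dz/

Postalveolar: /tʃ/ ~ /dʒ/
Retroflex: /ʈʂ/ ~ /ɖʐ/
Alveolo-palatal: /tɕ/ ~ /dʑ/
Alveolar: only /dz/ (voiced); no voiceless partner.
So /dz/ is the unpaired segment.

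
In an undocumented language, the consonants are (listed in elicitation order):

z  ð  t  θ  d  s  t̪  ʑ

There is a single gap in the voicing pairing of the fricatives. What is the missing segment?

/ɕ/

Voiceless: /θ/ (dental), /s/ (alveolar).
Voiced: /ð/ (dental), /z/ (alveolar), /ʑ/ (alveolo-palatal).
The alveolo-palatal row has no voiceless member, so the gap is the voiceless alveolo-palatal fricative /ɕ/.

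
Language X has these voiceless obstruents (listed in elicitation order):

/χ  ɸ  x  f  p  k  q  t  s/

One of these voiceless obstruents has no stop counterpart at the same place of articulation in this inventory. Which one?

/f/

Bilabial: /p/ ~ /ɸ/
Alveolar: /t/ ~ /s/
Velar: /k/ ~ /x/
Uvular: /q/ ~ /χ/
Labiodental: only /f/ (fricative); no stop partner.
So /f/ is the unpaired segment.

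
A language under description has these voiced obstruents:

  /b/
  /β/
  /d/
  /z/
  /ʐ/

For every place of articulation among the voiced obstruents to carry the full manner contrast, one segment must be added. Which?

/ɖ/

bilabial: stop /b/, fricative /β/.
alveolar: stop /d/, fricative /z/.
retroflex: stop —, fricative /ʐ/.
The retroflex row has no stop member, so the gap is the retroflex stop /ɖ/.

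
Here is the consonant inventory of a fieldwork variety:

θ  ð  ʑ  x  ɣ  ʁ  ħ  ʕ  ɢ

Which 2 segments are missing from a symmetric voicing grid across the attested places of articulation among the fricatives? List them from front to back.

dental: voiceless /θ/, voiced /ð/.
alveolo-palatal: voiceless —, voiced /ʑ/.
velar: voiceless /x/, voiced /ɣ/.
uvular: voiceless —, voiced /ʁ/.
pharyngeal: voiceless /ħ/, voiced /ʕ/.
Gaps, from front to back: alveolo-palatal lacks voiceless (/ɕ/); uvular lacks voiceless (/χ/).

/ɕ/, /χ/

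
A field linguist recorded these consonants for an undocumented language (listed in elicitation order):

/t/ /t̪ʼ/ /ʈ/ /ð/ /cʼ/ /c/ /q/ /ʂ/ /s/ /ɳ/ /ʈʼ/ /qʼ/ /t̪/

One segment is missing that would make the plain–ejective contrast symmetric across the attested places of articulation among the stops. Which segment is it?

/tʼ/

Plain: /t̪/ (dental), /t/ (alveolar), /ʈ/ (retroflex), /c/ (palatal), /q/ (uvular).
Ejective: /t̪ʼ/ (dental), /ʈʼ/ (retroflex), /cʼ/ (palatal), /qʼ/ (uvular).
The alveolar row has no ejective member, so the gap is the ejective alveolar stop /tʼ/.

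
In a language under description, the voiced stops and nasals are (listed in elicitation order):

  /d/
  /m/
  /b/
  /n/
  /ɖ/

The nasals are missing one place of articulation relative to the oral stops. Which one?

place of articulation  oral stop  nasal   
bilabial          b         m       
alveolar          d         n       
retroflex         ɖ         —       
Every place of articulation has a nasal member except retroflex, where /ɳ/ would be expected.

retroflex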